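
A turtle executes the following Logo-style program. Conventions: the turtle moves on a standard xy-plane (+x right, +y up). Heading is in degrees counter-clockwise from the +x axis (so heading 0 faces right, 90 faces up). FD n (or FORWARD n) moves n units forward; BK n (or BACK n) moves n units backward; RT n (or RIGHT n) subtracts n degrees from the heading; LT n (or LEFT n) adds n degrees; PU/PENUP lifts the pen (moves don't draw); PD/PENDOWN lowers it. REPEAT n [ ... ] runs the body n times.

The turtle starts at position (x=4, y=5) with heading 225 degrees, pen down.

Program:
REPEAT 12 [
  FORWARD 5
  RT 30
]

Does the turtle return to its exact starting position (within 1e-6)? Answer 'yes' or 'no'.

Executing turtle program step by step:
Start: pos=(4,5), heading=225, pen down
REPEAT 12 [
  -- iteration 1/12 --
  FD 5: (4,5) -> (0.464,1.464) [heading=225, draw]
  RT 30: heading 225 -> 195
  -- iteration 2/12 --
  FD 5: (0.464,1.464) -> (-4.365,0.17) [heading=195, draw]
  RT 30: heading 195 -> 165
  -- iteration 3/12 --
  FD 5: (-4.365,0.17) -> (-9.195,1.464) [heading=165, draw]
  RT 30: heading 165 -> 135
  -- iteration 4/12 --
  FD 5: (-9.195,1.464) -> (-12.73,5) [heading=135, draw]
  RT 30: heading 135 -> 105
  -- iteration 5/12 --
  FD 5: (-12.73,5) -> (-14.024,9.83) [heading=105, draw]
  RT 30: heading 105 -> 75
  -- iteration 6/12 --
  FD 5: (-14.024,9.83) -> (-12.73,14.659) [heading=75, draw]
  RT 30: heading 75 -> 45
  -- iteration 7/12 --
  FD 5: (-12.73,14.659) -> (-9.195,18.195) [heading=45, draw]
  RT 30: heading 45 -> 15
  -- iteration 8/12 --
  FD 5: (-9.195,18.195) -> (-4.365,19.489) [heading=15, draw]
  RT 30: heading 15 -> 345
  -- iteration 9/12 --
  FD 5: (-4.365,19.489) -> (0.464,18.195) [heading=345, draw]
  RT 30: heading 345 -> 315
  -- iteration 10/12 --
  FD 5: (0.464,18.195) -> (4,14.659) [heading=315, draw]
  RT 30: heading 315 -> 285
  -- iteration 11/12 --
  FD 5: (4,14.659) -> (5.294,9.83) [heading=285, draw]
  RT 30: heading 285 -> 255
  -- iteration 12/12 --
  FD 5: (5.294,9.83) -> (4,5) [heading=255, draw]
  RT 30: heading 255 -> 225
]
Final: pos=(4,5), heading=225, 12 segment(s) drawn

Start position: (4, 5)
Final position: (4, 5)
Distance = 0; < 1e-6 -> CLOSED

Answer: yes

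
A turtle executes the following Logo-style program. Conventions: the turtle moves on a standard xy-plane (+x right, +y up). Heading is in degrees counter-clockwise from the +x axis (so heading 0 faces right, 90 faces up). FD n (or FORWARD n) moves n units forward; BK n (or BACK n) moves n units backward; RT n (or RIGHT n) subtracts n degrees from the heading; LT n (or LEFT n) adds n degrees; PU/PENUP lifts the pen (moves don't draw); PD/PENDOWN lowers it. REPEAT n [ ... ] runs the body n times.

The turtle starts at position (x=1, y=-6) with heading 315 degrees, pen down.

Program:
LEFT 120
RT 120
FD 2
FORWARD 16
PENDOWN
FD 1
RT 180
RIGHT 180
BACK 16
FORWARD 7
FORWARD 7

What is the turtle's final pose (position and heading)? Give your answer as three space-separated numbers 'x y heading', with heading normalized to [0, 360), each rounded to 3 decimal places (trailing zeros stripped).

Executing turtle program step by step:
Start: pos=(1,-6), heading=315, pen down
LT 120: heading 315 -> 75
RT 120: heading 75 -> 315
FD 2: (1,-6) -> (2.414,-7.414) [heading=315, draw]
FD 16: (2.414,-7.414) -> (13.728,-18.728) [heading=315, draw]
PD: pen down
FD 1: (13.728,-18.728) -> (14.435,-19.435) [heading=315, draw]
RT 180: heading 315 -> 135
RT 180: heading 135 -> 315
BK 16: (14.435,-19.435) -> (3.121,-8.121) [heading=315, draw]
FD 7: (3.121,-8.121) -> (8.071,-13.071) [heading=315, draw]
FD 7: (8.071,-13.071) -> (13.021,-18.021) [heading=315, draw]
Final: pos=(13.021,-18.021), heading=315, 6 segment(s) drawn

Answer: 13.021 -18.021 315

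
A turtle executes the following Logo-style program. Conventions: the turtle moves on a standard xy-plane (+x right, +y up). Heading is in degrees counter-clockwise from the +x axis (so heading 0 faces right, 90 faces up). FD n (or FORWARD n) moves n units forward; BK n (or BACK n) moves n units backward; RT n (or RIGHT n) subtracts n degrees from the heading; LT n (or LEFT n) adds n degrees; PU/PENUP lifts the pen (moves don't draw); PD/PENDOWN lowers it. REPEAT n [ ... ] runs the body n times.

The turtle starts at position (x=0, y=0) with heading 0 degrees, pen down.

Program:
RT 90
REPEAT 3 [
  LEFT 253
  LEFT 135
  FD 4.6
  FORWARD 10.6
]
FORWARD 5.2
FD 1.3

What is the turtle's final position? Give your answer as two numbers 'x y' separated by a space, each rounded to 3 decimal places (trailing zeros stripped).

Answer: 41.318 -24.189

Derivation:
Executing turtle program step by step:
Start: pos=(0,0), heading=0, pen down
RT 90: heading 0 -> 270
REPEAT 3 [
  -- iteration 1/3 --
  LT 253: heading 270 -> 163
  LT 135: heading 163 -> 298
  FD 4.6: (0,0) -> (2.16,-4.062) [heading=298, draw]
  FD 10.6: (2.16,-4.062) -> (7.136,-13.421) [heading=298, draw]
  -- iteration 2/3 --
  LT 253: heading 298 -> 191
  LT 135: heading 191 -> 326
  FD 4.6: (7.136,-13.421) -> (10.95,-15.993) [heading=326, draw]
  FD 10.6: (10.95,-15.993) -> (19.737,-21.921) [heading=326, draw]
  -- iteration 3/3 --
  LT 253: heading 326 -> 219
  LT 135: heading 219 -> 354
  FD 4.6: (19.737,-21.921) -> (24.312,-22.401) [heading=354, draw]
  FD 10.6: (24.312,-22.401) -> (34.854,-23.509) [heading=354, draw]
]
FD 5.2: (34.854,-23.509) -> (40.026,-24.053) [heading=354, draw]
FD 1.3: (40.026,-24.053) -> (41.318,-24.189) [heading=354, draw]
Final: pos=(41.318,-24.189), heading=354, 8 segment(s) drawn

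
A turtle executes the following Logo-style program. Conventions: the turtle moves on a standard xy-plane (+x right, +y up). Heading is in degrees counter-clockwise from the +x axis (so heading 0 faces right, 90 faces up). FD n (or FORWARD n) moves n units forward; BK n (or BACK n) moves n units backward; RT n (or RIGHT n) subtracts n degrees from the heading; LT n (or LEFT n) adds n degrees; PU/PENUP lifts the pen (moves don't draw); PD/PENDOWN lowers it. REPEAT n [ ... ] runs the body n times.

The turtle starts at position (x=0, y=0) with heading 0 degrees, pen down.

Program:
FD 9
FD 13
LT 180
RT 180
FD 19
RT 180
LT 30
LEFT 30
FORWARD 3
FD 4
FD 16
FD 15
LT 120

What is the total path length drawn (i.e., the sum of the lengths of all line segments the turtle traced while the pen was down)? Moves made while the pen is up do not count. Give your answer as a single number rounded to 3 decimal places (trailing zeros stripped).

Answer: 79

Derivation:
Executing turtle program step by step:
Start: pos=(0,0), heading=0, pen down
FD 9: (0,0) -> (9,0) [heading=0, draw]
FD 13: (9,0) -> (22,0) [heading=0, draw]
LT 180: heading 0 -> 180
RT 180: heading 180 -> 0
FD 19: (22,0) -> (41,0) [heading=0, draw]
RT 180: heading 0 -> 180
LT 30: heading 180 -> 210
LT 30: heading 210 -> 240
FD 3: (41,0) -> (39.5,-2.598) [heading=240, draw]
FD 4: (39.5,-2.598) -> (37.5,-6.062) [heading=240, draw]
FD 16: (37.5,-6.062) -> (29.5,-19.919) [heading=240, draw]
FD 15: (29.5,-19.919) -> (22,-32.909) [heading=240, draw]
LT 120: heading 240 -> 0
Final: pos=(22,-32.909), heading=0, 7 segment(s) drawn

Segment lengths:
  seg 1: (0,0) -> (9,0), length = 9
  seg 2: (9,0) -> (22,0), length = 13
  seg 3: (22,0) -> (41,0), length = 19
  seg 4: (41,0) -> (39.5,-2.598), length = 3
  seg 5: (39.5,-2.598) -> (37.5,-6.062), length = 4
  seg 6: (37.5,-6.062) -> (29.5,-19.919), length = 16
  seg 7: (29.5,-19.919) -> (22,-32.909), length = 15
Total = 79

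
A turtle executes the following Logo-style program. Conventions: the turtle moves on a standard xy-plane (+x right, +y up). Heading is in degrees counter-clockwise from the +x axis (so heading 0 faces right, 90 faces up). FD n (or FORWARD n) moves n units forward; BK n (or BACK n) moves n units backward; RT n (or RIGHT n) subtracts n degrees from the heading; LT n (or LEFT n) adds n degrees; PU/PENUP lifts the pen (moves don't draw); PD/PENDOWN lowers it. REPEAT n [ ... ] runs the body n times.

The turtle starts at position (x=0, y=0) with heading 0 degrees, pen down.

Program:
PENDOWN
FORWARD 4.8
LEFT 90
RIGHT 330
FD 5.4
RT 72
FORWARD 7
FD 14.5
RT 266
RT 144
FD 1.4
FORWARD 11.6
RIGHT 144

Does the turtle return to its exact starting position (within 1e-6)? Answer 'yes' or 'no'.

Answer: no

Derivation:
Executing turtle program step by step:
Start: pos=(0,0), heading=0, pen down
PD: pen down
FD 4.8: (0,0) -> (4.8,0) [heading=0, draw]
LT 90: heading 0 -> 90
RT 330: heading 90 -> 120
FD 5.4: (4.8,0) -> (2.1,4.677) [heading=120, draw]
RT 72: heading 120 -> 48
FD 7: (2.1,4.677) -> (6.784,9.879) [heading=48, draw]
FD 14.5: (6.784,9.879) -> (16.486,20.654) [heading=48, draw]
RT 266: heading 48 -> 142
RT 144: heading 142 -> 358
FD 1.4: (16.486,20.654) -> (17.885,20.605) [heading=358, draw]
FD 11.6: (17.885,20.605) -> (29.478,20.2) [heading=358, draw]
RT 144: heading 358 -> 214
Final: pos=(29.478,20.2), heading=214, 6 segment(s) drawn

Start position: (0, 0)
Final position: (29.478, 20.2)
Distance = 35.736; >= 1e-6 -> NOT closed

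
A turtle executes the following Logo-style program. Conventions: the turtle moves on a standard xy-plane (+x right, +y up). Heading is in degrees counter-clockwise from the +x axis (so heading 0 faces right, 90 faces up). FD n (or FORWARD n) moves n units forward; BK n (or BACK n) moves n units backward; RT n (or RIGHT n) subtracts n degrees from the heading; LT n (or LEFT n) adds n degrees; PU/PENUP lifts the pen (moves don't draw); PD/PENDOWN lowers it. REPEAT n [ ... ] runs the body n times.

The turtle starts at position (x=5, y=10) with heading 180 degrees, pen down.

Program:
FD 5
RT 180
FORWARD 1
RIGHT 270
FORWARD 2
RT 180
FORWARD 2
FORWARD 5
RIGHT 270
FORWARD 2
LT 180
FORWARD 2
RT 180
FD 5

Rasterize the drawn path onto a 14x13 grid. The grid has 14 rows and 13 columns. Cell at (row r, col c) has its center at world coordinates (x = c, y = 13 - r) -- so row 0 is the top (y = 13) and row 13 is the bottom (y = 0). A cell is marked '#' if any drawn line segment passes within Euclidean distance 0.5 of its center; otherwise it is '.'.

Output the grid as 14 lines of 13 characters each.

Answer: .............
.#...........
.#...........
######.......
.#...........
.#...........
.#...........
.#...........
.######......
.............
.............
.............
.............
.............

Derivation:
Segment 0: (5,10) -> (0,10)
Segment 1: (0,10) -> (1,10)
Segment 2: (1,10) -> (1,12)
Segment 3: (1,12) -> (1,10)
Segment 4: (1,10) -> (1,5)
Segment 5: (1,5) -> (3,5)
Segment 6: (3,5) -> (1,5)
Segment 7: (1,5) -> (6,5)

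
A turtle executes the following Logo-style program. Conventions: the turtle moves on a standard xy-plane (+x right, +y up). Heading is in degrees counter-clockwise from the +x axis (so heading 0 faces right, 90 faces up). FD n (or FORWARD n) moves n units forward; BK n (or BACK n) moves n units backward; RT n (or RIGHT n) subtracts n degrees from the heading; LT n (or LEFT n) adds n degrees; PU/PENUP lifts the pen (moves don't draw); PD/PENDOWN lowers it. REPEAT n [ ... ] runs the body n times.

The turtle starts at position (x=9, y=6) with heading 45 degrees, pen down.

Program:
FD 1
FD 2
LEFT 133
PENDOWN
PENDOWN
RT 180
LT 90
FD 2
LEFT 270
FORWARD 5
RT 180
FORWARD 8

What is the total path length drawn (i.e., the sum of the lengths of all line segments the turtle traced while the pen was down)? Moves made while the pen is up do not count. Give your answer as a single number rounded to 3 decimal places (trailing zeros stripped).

Executing turtle program step by step:
Start: pos=(9,6), heading=45, pen down
FD 1: (9,6) -> (9.707,6.707) [heading=45, draw]
FD 2: (9.707,6.707) -> (11.121,8.121) [heading=45, draw]
LT 133: heading 45 -> 178
PD: pen down
PD: pen down
RT 180: heading 178 -> 358
LT 90: heading 358 -> 88
FD 2: (11.121,8.121) -> (11.191,10.12) [heading=88, draw]
LT 270: heading 88 -> 358
FD 5: (11.191,10.12) -> (16.188,9.946) [heading=358, draw]
RT 180: heading 358 -> 178
FD 8: (16.188,9.946) -> (8.193,10.225) [heading=178, draw]
Final: pos=(8.193,10.225), heading=178, 5 segment(s) drawn

Segment lengths:
  seg 1: (9,6) -> (9.707,6.707), length = 1
  seg 2: (9.707,6.707) -> (11.121,8.121), length = 2
  seg 3: (11.121,8.121) -> (11.191,10.12), length = 2
  seg 4: (11.191,10.12) -> (16.188,9.946), length = 5
  seg 5: (16.188,9.946) -> (8.193,10.225), length = 8
Total = 18

Answer: 18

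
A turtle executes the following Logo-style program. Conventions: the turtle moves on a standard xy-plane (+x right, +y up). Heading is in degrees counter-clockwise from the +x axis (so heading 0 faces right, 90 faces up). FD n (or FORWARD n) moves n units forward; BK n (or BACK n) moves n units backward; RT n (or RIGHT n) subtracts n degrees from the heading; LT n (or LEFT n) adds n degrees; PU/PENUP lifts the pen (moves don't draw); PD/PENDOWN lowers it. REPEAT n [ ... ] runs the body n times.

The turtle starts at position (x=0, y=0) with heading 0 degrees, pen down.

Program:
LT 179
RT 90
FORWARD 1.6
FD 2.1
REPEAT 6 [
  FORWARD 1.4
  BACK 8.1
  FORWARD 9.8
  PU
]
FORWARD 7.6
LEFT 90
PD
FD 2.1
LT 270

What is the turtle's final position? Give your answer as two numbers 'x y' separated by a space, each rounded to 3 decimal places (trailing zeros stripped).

Executing turtle program step by step:
Start: pos=(0,0), heading=0, pen down
LT 179: heading 0 -> 179
RT 90: heading 179 -> 89
FD 1.6: (0,0) -> (0.028,1.6) [heading=89, draw]
FD 2.1: (0.028,1.6) -> (0.065,3.699) [heading=89, draw]
REPEAT 6 [
  -- iteration 1/6 --
  FD 1.4: (0.065,3.699) -> (0.089,5.099) [heading=89, draw]
  BK 8.1: (0.089,5.099) -> (-0.052,-3) [heading=89, draw]
  FD 9.8: (-0.052,-3) -> (0.119,6.799) [heading=89, draw]
  PU: pen up
  -- iteration 2/6 --
  FD 1.4: (0.119,6.799) -> (0.143,8.199) [heading=89, move]
  BK 8.1: (0.143,8.199) -> (0.002,0.1) [heading=89, move]
  FD 9.8: (0.002,0.1) -> (0.173,9.898) [heading=89, move]
  PU: pen up
  -- iteration 3/6 --
  FD 1.4: (0.173,9.898) -> (0.197,11.298) [heading=89, move]
  BK 8.1: (0.197,11.298) -> (0.056,3.2) [heading=89, move]
  FD 9.8: (0.056,3.2) -> (0.227,12.998) [heading=89, move]
  PU: pen up
  -- iteration 4/6 --
  FD 1.4: (0.227,12.998) -> (0.251,14.398) [heading=89, move]
  BK 8.1: (0.251,14.398) -> (0.11,6.299) [heading=89, move]
  FD 9.8: (0.11,6.299) -> (0.281,16.098) [heading=89, move]
  PU: pen up
  -- iteration 5/6 --
  FD 1.4: (0.281,16.098) -> (0.305,17.497) [heading=89, move]
  BK 8.1: (0.305,17.497) -> (0.164,9.399) [heading=89, move]
  FD 9.8: (0.164,9.399) -> (0.335,19.197) [heading=89, move]
  PU: pen up
  -- iteration 6/6 --
  FD 1.4: (0.335,19.197) -> (0.36,20.597) [heading=89, move]
  BK 8.1: (0.36,20.597) -> (0.218,12.498) [heading=89, move]
  FD 9.8: (0.218,12.498) -> (0.389,22.297) [heading=89, move]
  PU: pen up
]
FD 7.6: (0.389,22.297) -> (0.522,29.895) [heading=89, move]
LT 90: heading 89 -> 179
PD: pen down
FD 2.1: (0.522,29.895) -> (-1.578,29.932) [heading=179, draw]
LT 270: heading 179 -> 89
Final: pos=(-1.578,29.932), heading=89, 6 segment(s) drawn

Answer: -1.578 29.932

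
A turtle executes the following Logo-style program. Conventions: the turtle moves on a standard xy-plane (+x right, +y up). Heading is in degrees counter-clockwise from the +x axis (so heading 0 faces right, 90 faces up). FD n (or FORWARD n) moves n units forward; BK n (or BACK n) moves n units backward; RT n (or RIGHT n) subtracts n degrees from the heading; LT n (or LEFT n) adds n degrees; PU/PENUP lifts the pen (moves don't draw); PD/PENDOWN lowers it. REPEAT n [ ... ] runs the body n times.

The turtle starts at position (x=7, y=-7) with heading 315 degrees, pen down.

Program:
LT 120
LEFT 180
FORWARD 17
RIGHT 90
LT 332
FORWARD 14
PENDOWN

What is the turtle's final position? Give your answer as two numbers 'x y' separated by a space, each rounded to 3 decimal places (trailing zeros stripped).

Executing turtle program step by step:
Start: pos=(7,-7), heading=315, pen down
LT 120: heading 315 -> 75
LT 180: heading 75 -> 255
FD 17: (7,-7) -> (2.6,-23.421) [heading=255, draw]
RT 90: heading 255 -> 165
LT 332: heading 165 -> 137
FD 14: (2.6,-23.421) -> (-7.639,-13.873) [heading=137, draw]
PD: pen down
Final: pos=(-7.639,-13.873), heading=137, 2 segment(s) drawn

Answer: -7.639 -13.873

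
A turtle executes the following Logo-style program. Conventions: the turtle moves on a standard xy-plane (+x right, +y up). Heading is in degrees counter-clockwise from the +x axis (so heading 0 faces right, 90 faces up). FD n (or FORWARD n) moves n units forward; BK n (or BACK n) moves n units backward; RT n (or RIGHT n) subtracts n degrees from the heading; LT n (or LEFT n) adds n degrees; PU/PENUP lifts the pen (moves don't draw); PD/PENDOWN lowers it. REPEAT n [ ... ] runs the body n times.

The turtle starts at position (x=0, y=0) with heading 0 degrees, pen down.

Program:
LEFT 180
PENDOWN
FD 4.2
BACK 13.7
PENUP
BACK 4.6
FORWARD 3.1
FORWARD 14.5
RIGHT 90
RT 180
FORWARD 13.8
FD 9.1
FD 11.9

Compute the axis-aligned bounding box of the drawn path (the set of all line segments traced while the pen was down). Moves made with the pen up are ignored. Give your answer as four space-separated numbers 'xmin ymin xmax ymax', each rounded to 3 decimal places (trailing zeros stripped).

Executing turtle program step by step:
Start: pos=(0,0), heading=0, pen down
LT 180: heading 0 -> 180
PD: pen down
FD 4.2: (0,0) -> (-4.2,0) [heading=180, draw]
BK 13.7: (-4.2,0) -> (9.5,0) [heading=180, draw]
PU: pen up
BK 4.6: (9.5,0) -> (14.1,0) [heading=180, move]
FD 3.1: (14.1,0) -> (11,0) [heading=180, move]
FD 14.5: (11,0) -> (-3.5,0) [heading=180, move]
RT 90: heading 180 -> 90
RT 180: heading 90 -> 270
FD 13.8: (-3.5,0) -> (-3.5,-13.8) [heading=270, move]
FD 9.1: (-3.5,-13.8) -> (-3.5,-22.9) [heading=270, move]
FD 11.9: (-3.5,-22.9) -> (-3.5,-34.8) [heading=270, move]
Final: pos=(-3.5,-34.8), heading=270, 2 segment(s) drawn

Segment endpoints: x in {-4.2, 0, 9.5}, y in {0, 0, 0}
xmin=-4.2, ymin=0, xmax=9.5, ymax=0

Answer: -4.2 0 9.5 0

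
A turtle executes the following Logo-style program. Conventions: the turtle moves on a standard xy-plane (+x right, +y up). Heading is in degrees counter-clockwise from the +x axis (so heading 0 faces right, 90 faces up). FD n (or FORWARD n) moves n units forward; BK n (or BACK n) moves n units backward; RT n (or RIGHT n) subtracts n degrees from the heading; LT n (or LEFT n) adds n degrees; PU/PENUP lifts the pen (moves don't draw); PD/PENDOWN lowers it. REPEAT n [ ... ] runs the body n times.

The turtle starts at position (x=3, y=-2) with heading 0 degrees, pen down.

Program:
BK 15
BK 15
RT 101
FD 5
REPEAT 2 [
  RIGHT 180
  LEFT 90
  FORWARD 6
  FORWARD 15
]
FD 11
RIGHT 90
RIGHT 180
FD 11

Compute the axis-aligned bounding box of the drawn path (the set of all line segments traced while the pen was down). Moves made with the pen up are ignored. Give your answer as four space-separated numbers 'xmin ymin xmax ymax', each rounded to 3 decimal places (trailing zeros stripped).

Executing turtle program step by step:
Start: pos=(3,-2), heading=0, pen down
BK 15: (3,-2) -> (-12,-2) [heading=0, draw]
BK 15: (-12,-2) -> (-27,-2) [heading=0, draw]
RT 101: heading 0 -> 259
FD 5: (-27,-2) -> (-27.954,-6.908) [heading=259, draw]
REPEAT 2 [
  -- iteration 1/2 --
  RT 180: heading 259 -> 79
  LT 90: heading 79 -> 169
  FD 6: (-27.954,-6.908) -> (-33.844,-5.763) [heading=169, draw]
  FD 15: (-33.844,-5.763) -> (-48.568,-2.901) [heading=169, draw]
  -- iteration 2/2 --
  RT 180: heading 169 -> 349
  LT 90: heading 349 -> 79
  FD 6: (-48.568,-2.901) -> (-47.423,2.989) [heading=79, draw]
  FD 15: (-47.423,2.989) -> (-44.561,17.713) [heading=79, draw]
]
FD 11: (-44.561,17.713) -> (-42.462,28.511) [heading=79, draw]
RT 90: heading 79 -> 349
RT 180: heading 349 -> 169
FD 11: (-42.462,28.511) -> (-53.26,30.61) [heading=169, draw]
Final: pos=(-53.26,30.61), heading=169, 9 segment(s) drawn

Segment endpoints: x in {-53.26, -48.568, -47.423, -44.561, -42.462, -33.844, -27.954, -27, -12, 3}, y in {-6.908, -5.763, -2.901, -2, 2.989, 17.713, 28.511, 30.61}
xmin=-53.26, ymin=-6.908, xmax=3, ymax=30.61

Answer: -53.26 -6.908 3 30.61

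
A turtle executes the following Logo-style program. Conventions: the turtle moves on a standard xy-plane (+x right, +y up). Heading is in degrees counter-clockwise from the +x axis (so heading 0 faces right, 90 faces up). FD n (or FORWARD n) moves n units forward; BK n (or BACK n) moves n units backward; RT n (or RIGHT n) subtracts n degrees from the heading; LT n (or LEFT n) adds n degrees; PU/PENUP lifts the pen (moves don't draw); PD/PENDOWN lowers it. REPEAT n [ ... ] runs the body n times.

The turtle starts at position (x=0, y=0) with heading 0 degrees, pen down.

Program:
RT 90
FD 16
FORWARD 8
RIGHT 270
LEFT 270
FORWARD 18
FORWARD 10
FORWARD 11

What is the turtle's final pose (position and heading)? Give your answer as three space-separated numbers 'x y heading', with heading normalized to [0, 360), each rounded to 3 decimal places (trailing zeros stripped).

Answer: 0 -63 270

Derivation:
Executing turtle program step by step:
Start: pos=(0,0), heading=0, pen down
RT 90: heading 0 -> 270
FD 16: (0,0) -> (0,-16) [heading=270, draw]
FD 8: (0,-16) -> (0,-24) [heading=270, draw]
RT 270: heading 270 -> 0
LT 270: heading 0 -> 270
FD 18: (0,-24) -> (0,-42) [heading=270, draw]
FD 10: (0,-42) -> (0,-52) [heading=270, draw]
FD 11: (0,-52) -> (0,-63) [heading=270, draw]
Final: pos=(0,-63), heading=270, 5 segment(s) drawn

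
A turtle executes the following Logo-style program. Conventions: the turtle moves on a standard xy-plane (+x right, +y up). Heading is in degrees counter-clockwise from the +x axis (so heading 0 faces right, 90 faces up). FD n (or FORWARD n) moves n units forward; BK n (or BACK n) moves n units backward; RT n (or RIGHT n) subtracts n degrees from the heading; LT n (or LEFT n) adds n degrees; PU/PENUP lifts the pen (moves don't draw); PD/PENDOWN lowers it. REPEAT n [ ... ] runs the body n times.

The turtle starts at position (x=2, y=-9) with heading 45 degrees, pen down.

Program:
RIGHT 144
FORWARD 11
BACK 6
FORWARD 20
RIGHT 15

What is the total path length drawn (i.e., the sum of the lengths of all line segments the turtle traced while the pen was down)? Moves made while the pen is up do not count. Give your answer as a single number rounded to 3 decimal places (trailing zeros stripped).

Executing turtle program step by step:
Start: pos=(2,-9), heading=45, pen down
RT 144: heading 45 -> 261
FD 11: (2,-9) -> (0.279,-19.865) [heading=261, draw]
BK 6: (0.279,-19.865) -> (1.218,-13.938) [heading=261, draw]
FD 20: (1.218,-13.938) -> (-1.911,-33.692) [heading=261, draw]
RT 15: heading 261 -> 246
Final: pos=(-1.911,-33.692), heading=246, 3 segment(s) drawn

Segment lengths:
  seg 1: (2,-9) -> (0.279,-19.865), length = 11
  seg 2: (0.279,-19.865) -> (1.218,-13.938), length = 6
  seg 3: (1.218,-13.938) -> (-1.911,-33.692), length = 20
Total = 37

Answer: 37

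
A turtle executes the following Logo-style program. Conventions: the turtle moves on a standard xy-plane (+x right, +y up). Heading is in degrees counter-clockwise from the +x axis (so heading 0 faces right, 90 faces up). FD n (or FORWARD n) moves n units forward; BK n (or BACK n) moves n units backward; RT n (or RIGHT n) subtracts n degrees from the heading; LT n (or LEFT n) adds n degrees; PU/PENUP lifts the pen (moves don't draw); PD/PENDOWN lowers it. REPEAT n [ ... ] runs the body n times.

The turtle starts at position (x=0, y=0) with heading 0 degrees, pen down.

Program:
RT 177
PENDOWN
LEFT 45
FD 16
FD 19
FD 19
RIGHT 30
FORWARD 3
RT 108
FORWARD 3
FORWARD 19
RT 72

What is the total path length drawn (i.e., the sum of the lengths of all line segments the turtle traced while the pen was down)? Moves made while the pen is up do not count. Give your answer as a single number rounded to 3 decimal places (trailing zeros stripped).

Executing turtle program step by step:
Start: pos=(0,0), heading=0, pen down
RT 177: heading 0 -> 183
PD: pen down
LT 45: heading 183 -> 228
FD 16: (0,0) -> (-10.706,-11.89) [heading=228, draw]
FD 19: (-10.706,-11.89) -> (-23.42,-26.01) [heading=228, draw]
FD 19: (-23.42,-26.01) -> (-36.133,-40.13) [heading=228, draw]
RT 30: heading 228 -> 198
FD 3: (-36.133,-40.13) -> (-38.986,-41.057) [heading=198, draw]
RT 108: heading 198 -> 90
FD 3: (-38.986,-41.057) -> (-38.986,-38.057) [heading=90, draw]
FD 19: (-38.986,-38.057) -> (-38.986,-19.057) [heading=90, draw]
RT 72: heading 90 -> 18
Final: pos=(-38.986,-19.057), heading=18, 6 segment(s) drawn

Segment lengths:
  seg 1: (0,0) -> (-10.706,-11.89), length = 16
  seg 2: (-10.706,-11.89) -> (-23.42,-26.01), length = 19
  seg 3: (-23.42,-26.01) -> (-36.133,-40.13), length = 19
  seg 4: (-36.133,-40.13) -> (-38.986,-41.057), length = 3
  seg 5: (-38.986,-41.057) -> (-38.986,-38.057), length = 3
  seg 6: (-38.986,-38.057) -> (-38.986,-19.057), length = 19
Total = 79

Answer: 79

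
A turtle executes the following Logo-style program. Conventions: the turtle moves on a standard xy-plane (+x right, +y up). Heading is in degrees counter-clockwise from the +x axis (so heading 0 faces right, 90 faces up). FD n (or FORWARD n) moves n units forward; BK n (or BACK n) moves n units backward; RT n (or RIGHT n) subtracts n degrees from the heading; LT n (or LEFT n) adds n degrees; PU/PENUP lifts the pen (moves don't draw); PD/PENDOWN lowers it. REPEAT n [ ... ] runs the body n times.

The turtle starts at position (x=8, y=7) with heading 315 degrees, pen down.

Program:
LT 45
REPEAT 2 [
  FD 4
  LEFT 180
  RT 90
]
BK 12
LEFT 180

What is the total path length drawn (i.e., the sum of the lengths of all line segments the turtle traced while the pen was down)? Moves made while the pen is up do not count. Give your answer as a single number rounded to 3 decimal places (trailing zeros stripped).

Answer: 20

Derivation:
Executing turtle program step by step:
Start: pos=(8,7), heading=315, pen down
LT 45: heading 315 -> 0
REPEAT 2 [
  -- iteration 1/2 --
  FD 4: (8,7) -> (12,7) [heading=0, draw]
  LT 180: heading 0 -> 180
  RT 90: heading 180 -> 90
  -- iteration 2/2 --
  FD 4: (12,7) -> (12,11) [heading=90, draw]
  LT 180: heading 90 -> 270
  RT 90: heading 270 -> 180
]
BK 12: (12,11) -> (24,11) [heading=180, draw]
LT 180: heading 180 -> 0
Final: pos=(24,11), heading=0, 3 segment(s) drawn

Segment lengths:
  seg 1: (8,7) -> (12,7), length = 4
  seg 2: (12,7) -> (12,11), length = 4
  seg 3: (12,11) -> (24,11), length = 12
Total = 20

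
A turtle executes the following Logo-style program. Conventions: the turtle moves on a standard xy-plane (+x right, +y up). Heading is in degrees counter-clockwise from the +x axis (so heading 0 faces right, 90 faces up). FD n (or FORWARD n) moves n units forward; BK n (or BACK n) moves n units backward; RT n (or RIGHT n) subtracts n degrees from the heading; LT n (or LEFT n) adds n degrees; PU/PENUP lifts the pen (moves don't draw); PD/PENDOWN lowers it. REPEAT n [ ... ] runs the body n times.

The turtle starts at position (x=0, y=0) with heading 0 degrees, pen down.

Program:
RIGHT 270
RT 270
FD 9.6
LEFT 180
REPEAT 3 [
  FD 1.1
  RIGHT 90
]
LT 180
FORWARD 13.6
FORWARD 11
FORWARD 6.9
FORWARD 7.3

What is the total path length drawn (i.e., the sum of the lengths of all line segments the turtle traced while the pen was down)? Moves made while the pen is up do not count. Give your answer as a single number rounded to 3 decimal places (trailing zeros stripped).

Executing turtle program step by step:
Start: pos=(0,0), heading=0, pen down
RT 270: heading 0 -> 90
RT 270: heading 90 -> 180
FD 9.6: (0,0) -> (-9.6,0) [heading=180, draw]
LT 180: heading 180 -> 0
REPEAT 3 [
  -- iteration 1/3 --
  FD 1.1: (-9.6,0) -> (-8.5,0) [heading=0, draw]
  RT 90: heading 0 -> 270
  -- iteration 2/3 --
  FD 1.1: (-8.5,0) -> (-8.5,-1.1) [heading=270, draw]
  RT 90: heading 270 -> 180
  -- iteration 3/3 --
  FD 1.1: (-8.5,-1.1) -> (-9.6,-1.1) [heading=180, draw]
  RT 90: heading 180 -> 90
]
LT 180: heading 90 -> 270
FD 13.6: (-9.6,-1.1) -> (-9.6,-14.7) [heading=270, draw]
FD 11: (-9.6,-14.7) -> (-9.6,-25.7) [heading=270, draw]
FD 6.9: (-9.6,-25.7) -> (-9.6,-32.6) [heading=270, draw]
FD 7.3: (-9.6,-32.6) -> (-9.6,-39.9) [heading=270, draw]
Final: pos=(-9.6,-39.9), heading=270, 8 segment(s) drawn

Segment lengths:
  seg 1: (0,0) -> (-9.6,0), length = 9.6
  seg 2: (-9.6,0) -> (-8.5,0), length = 1.1
  seg 3: (-8.5,0) -> (-8.5,-1.1), length = 1.1
  seg 4: (-8.5,-1.1) -> (-9.6,-1.1), length = 1.1
  seg 5: (-9.6,-1.1) -> (-9.6,-14.7), length = 13.6
  seg 6: (-9.6,-14.7) -> (-9.6,-25.7), length = 11
  seg 7: (-9.6,-25.7) -> (-9.6,-32.6), length = 6.9
  seg 8: (-9.6,-32.6) -> (-9.6,-39.9), length = 7.3
Total = 51.7

Answer: 51.7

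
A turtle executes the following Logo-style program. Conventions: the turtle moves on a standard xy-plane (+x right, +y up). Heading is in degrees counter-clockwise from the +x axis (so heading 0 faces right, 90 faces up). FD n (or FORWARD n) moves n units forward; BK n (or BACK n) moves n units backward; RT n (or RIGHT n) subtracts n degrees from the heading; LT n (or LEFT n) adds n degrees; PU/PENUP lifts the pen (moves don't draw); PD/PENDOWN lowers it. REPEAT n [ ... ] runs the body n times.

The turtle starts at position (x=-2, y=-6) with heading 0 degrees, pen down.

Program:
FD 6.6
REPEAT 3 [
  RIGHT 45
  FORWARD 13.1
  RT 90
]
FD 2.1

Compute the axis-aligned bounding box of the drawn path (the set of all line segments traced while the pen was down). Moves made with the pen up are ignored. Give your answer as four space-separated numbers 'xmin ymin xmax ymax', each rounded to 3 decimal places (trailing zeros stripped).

Executing turtle program step by step:
Start: pos=(-2,-6), heading=0, pen down
FD 6.6: (-2,-6) -> (4.6,-6) [heading=0, draw]
REPEAT 3 [
  -- iteration 1/3 --
  RT 45: heading 0 -> 315
  FD 13.1: (4.6,-6) -> (13.863,-15.263) [heading=315, draw]
  RT 90: heading 315 -> 225
  -- iteration 2/3 --
  RT 45: heading 225 -> 180
  FD 13.1: (13.863,-15.263) -> (0.763,-15.263) [heading=180, draw]
  RT 90: heading 180 -> 90
  -- iteration 3/3 --
  RT 45: heading 90 -> 45
  FD 13.1: (0.763,-15.263) -> (10.026,-6) [heading=45, draw]
  RT 90: heading 45 -> 315
]
FD 2.1: (10.026,-6) -> (11.511,-7.485) [heading=315, draw]
Final: pos=(11.511,-7.485), heading=315, 5 segment(s) drawn

Segment endpoints: x in {-2, 0.763, 4.6, 10.026, 11.511, 13.863}, y in {-15.263, -15.263, -7.485, -6}
xmin=-2, ymin=-15.263, xmax=13.863, ymax=-6

Answer: -2 -15.263 13.863 -6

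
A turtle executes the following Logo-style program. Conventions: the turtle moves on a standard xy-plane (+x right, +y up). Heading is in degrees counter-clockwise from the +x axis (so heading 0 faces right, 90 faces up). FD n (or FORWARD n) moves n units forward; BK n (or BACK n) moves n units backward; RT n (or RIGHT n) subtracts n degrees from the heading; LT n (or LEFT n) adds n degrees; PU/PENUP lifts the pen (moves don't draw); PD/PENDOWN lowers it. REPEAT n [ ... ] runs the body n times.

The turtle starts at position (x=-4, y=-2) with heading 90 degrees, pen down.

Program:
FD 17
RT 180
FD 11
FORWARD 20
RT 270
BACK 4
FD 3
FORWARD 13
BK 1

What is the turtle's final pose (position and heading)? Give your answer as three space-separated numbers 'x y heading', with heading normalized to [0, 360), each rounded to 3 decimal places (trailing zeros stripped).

Executing turtle program step by step:
Start: pos=(-4,-2), heading=90, pen down
FD 17: (-4,-2) -> (-4,15) [heading=90, draw]
RT 180: heading 90 -> 270
FD 11: (-4,15) -> (-4,4) [heading=270, draw]
FD 20: (-4,4) -> (-4,-16) [heading=270, draw]
RT 270: heading 270 -> 0
BK 4: (-4,-16) -> (-8,-16) [heading=0, draw]
FD 3: (-8,-16) -> (-5,-16) [heading=0, draw]
FD 13: (-5,-16) -> (8,-16) [heading=0, draw]
BK 1: (8,-16) -> (7,-16) [heading=0, draw]
Final: pos=(7,-16), heading=0, 7 segment(s) drawn

Answer: 7 -16 0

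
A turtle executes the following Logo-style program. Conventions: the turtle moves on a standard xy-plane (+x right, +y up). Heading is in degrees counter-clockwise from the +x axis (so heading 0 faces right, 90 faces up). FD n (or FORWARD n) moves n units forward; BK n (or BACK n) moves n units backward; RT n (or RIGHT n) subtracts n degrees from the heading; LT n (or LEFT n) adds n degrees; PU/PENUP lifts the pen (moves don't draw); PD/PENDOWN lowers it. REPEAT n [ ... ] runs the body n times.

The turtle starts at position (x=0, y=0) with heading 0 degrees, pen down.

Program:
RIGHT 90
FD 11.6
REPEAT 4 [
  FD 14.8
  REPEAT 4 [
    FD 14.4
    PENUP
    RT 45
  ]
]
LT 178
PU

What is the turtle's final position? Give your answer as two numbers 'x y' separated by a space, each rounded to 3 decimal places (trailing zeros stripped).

Executing turtle program step by step:
Start: pos=(0,0), heading=0, pen down
RT 90: heading 0 -> 270
FD 11.6: (0,0) -> (0,-11.6) [heading=270, draw]
REPEAT 4 [
  -- iteration 1/4 --
  FD 14.8: (0,-11.6) -> (0,-26.4) [heading=270, draw]
  REPEAT 4 [
    -- iteration 1/4 --
    FD 14.4: (0,-26.4) -> (0,-40.8) [heading=270, draw]
    PU: pen up
    RT 45: heading 270 -> 225
    -- iteration 2/4 --
    FD 14.4: (0,-40.8) -> (-10.182,-50.982) [heading=225, move]
    PU: pen up
    RT 45: heading 225 -> 180
    -- iteration 3/4 --
    FD 14.4: (-10.182,-50.982) -> (-24.582,-50.982) [heading=180, move]
    PU: pen up
    RT 45: heading 180 -> 135
    -- iteration 4/4 --
    FD 14.4: (-24.582,-50.982) -> (-34.765,-40.8) [heading=135, move]
    PU: pen up
    RT 45: heading 135 -> 90
  ]
  -- iteration 2/4 --
  FD 14.8: (-34.765,-40.8) -> (-34.765,-26) [heading=90, move]
  REPEAT 4 [
    -- iteration 1/4 --
    FD 14.4: (-34.765,-26) -> (-34.765,-11.6) [heading=90, move]
    PU: pen up
    RT 45: heading 90 -> 45
    -- iteration 2/4 --
    FD 14.4: (-34.765,-11.6) -> (-24.582,-1.418) [heading=45, move]
    PU: pen up
    RT 45: heading 45 -> 0
    -- iteration 3/4 --
    FD 14.4: (-24.582,-1.418) -> (-10.182,-1.418) [heading=0, move]
    PU: pen up
    RT 45: heading 0 -> 315
    -- iteration 4/4 --
    FD 14.4: (-10.182,-1.418) -> (0,-11.6) [heading=315, move]
    PU: pen up
    RT 45: heading 315 -> 270
  ]
  -- iteration 3/4 --
  FD 14.8: (0,-11.6) -> (0,-26.4) [heading=270, move]
  REPEAT 4 [
    -- iteration 1/4 --
    FD 14.4: (0,-26.4) -> (0,-40.8) [heading=270, move]
    PU: pen up
    RT 45: heading 270 -> 225
    -- iteration 2/4 --
    FD 14.4: (0,-40.8) -> (-10.182,-50.982) [heading=225, move]
    PU: pen up
    RT 45: heading 225 -> 180
    -- iteration 3/4 --
    FD 14.4: (-10.182,-50.982) -> (-24.582,-50.982) [heading=180, move]
    PU: pen up
    RT 45: heading 180 -> 135
    -- iteration 4/4 --
    FD 14.4: (-24.582,-50.982) -> (-34.765,-40.8) [heading=135, move]
    PU: pen up
    RT 45: heading 135 -> 90
  ]
  -- iteration 4/4 --
  FD 14.8: (-34.765,-40.8) -> (-34.765,-26) [heading=90, move]
  REPEAT 4 [
    -- iteration 1/4 --
    FD 14.4: (-34.765,-26) -> (-34.765,-11.6) [heading=90, move]
    PU: pen up
    RT 45: heading 90 -> 45
    -- iteration 2/4 --
    FD 14.4: (-34.765,-11.6) -> (-24.582,-1.418) [heading=45, move]
    PU: pen up
    RT 45: heading 45 -> 0
    -- iteration 3/4 --
    FD 14.4: (-24.582,-1.418) -> (-10.182,-1.418) [heading=0, move]
    PU: pen up
    RT 45: heading 0 -> 315
    -- iteration 4/4 --
    FD 14.4: (-10.182,-1.418) -> (0,-11.6) [heading=315, move]
    PU: pen up
    RT 45: heading 315 -> 270
  ]
]
LT 178: heading 270 -> 88
PU: pen up
Final: pos=(0,-11.6), heading=88, 3 segment(s) drawn

Answer: 0 -11.6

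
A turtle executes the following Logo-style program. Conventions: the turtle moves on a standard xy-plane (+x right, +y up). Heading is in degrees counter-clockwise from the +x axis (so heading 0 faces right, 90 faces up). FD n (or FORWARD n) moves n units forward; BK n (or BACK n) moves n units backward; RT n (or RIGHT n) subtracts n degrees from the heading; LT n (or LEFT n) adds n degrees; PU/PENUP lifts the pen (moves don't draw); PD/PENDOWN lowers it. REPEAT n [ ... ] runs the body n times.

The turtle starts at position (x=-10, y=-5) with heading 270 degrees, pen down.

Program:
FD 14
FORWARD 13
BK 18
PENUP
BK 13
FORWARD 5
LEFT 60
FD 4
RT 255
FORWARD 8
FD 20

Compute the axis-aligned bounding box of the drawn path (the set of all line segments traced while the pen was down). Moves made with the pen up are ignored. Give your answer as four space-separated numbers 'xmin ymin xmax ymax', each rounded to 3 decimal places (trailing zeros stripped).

Answer: -10 -32 -10 -5

Derivation:
Executing turtle program step by step:
Start: pos=(-10,-5), heading=270, pen down
FD 14: (-10,-5) -> (-10,-19) [heading=270, draw]
FD 13: (-10,-19) -> (-10,-32) [heading=270, draw]
BK 18: (-10,-32) -> (-10,-14) [heading=270, draw]
PU: pen up
BK 13: (-10,-14) -> (-10,-1) [heading=270, move]
FD 5: (-10,-1) -> (-10,-6) [heading=270, move]
LT 60: heading 270 -> 330
FD 4: (-10,-6) -> (-6.536,-8) [heading=330, move]
RT 255: heading 330 -> 75
FD 8: (-6.536,-8) -> (-4.465,-0.273) [heading=75, move]
FD 20: (-4.465,-0.273) -> (0.711,19.046) [heading=75, move]
Final: pos=(0.711,19.046), heading=75, 3 segment(s) drawn

Segment endpoints: x in {-10, -10, -10}, y in {-32, -19, -14, -5}
xmin=-10, ymin=-32, xmax=-10, ymax=-5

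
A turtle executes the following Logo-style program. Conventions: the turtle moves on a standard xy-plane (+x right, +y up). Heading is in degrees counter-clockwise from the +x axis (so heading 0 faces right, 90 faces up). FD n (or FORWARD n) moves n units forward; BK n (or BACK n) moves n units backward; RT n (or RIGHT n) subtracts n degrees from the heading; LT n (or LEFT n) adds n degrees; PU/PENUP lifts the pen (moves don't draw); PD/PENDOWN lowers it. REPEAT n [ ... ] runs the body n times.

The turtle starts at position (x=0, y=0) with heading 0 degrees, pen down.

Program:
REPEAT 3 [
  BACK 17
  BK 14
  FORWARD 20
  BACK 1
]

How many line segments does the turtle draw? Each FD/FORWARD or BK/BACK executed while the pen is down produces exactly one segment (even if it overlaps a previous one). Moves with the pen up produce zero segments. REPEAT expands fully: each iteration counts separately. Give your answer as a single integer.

Answer: 12

Derivation:
Executing turtle program step by step:
Start: pos=(0,0), heading=0, pen down
REPEAT 3 [
  -- iteration 1/3 --
  BK 17: (0,0) -> (-17,0) [heading=0, draw]
  BK 14: (-17,0) -> (-31,0) [heading=0, draw]
  FD 20: (-31,0) -> (-11,0) [heading=0, draw]
  BK 1: (-11,0) -> (-12,0) [heading=0, draw]
  -- iteration 2/3 --
  BK 17: (-12,0) -> (-29,0) [heading=0, draw]
  BK 14: (-29,0) -> (-43,0) [heading=0, draw]
  FD 20: (-43,0) -> (-23,0) [heading=0, draw]
  BK 1: (-23,0) -> (-24,0) [heading=0, draw]
  -- iteration 3/3 --
  BK 17: (-24,0) -> (-41,0) [heading=0, draw]
  BK 14: (-41,0) -> (-55,0) [heading=0, draw]
  FD 20: (-55,0) -> (-35,0) [heading=0, draw]
  BK 1: (-35,0) -> (-36,0) [heading=0, draw]
]
Final: pos=(-36,0), heading=0, 12 segment(s) drawn
Segments drawn: 12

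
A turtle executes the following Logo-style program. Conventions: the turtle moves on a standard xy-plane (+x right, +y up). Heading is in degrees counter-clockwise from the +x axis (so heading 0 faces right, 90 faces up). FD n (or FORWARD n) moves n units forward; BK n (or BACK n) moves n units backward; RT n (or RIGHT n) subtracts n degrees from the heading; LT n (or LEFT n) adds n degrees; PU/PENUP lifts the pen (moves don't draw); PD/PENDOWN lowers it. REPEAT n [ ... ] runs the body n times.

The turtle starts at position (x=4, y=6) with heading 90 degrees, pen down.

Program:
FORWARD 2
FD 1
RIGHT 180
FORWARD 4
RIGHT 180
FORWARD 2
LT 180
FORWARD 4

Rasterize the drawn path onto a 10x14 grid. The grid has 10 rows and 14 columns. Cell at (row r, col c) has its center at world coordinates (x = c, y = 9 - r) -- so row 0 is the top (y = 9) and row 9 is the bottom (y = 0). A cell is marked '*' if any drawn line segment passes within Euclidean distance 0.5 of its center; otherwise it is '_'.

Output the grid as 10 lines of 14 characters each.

Segment 0: (4,6) -> (4,8)
Segment 1: (4,8) -> (4,9)
Segment 2: (4,9) -> (4,5)
Segment 3: (4,5) -> (4,7)
Segment 4: (4,7) -> (4,3)

Answer: ____*_________
____*_________
____*_________
____*_________
____*_________
____*_________
____*_________
______________
______________
______________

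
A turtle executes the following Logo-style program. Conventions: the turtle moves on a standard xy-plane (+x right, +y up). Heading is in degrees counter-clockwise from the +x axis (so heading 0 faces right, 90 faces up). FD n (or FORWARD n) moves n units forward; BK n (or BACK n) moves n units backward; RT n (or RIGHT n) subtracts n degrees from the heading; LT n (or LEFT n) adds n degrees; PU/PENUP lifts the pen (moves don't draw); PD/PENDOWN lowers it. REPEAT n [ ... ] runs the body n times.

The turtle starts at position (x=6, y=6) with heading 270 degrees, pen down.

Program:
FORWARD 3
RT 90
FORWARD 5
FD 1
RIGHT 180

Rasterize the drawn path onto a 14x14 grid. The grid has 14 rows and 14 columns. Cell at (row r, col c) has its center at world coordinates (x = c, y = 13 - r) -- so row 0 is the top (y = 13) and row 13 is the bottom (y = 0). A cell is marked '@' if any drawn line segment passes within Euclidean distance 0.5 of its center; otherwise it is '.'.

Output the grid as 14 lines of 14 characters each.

Answer: ..............
..............
..............
..............
..............
..............
..............
......@.......
......@.......
......@.......
@@@@@@@.......
..............
..............
..............

Derivation:
Segment 0: (6,6) -> (6,3)
Segment 1: (6,3) -> (1,3)
Segment 2: (1,3) -> (-0,3)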